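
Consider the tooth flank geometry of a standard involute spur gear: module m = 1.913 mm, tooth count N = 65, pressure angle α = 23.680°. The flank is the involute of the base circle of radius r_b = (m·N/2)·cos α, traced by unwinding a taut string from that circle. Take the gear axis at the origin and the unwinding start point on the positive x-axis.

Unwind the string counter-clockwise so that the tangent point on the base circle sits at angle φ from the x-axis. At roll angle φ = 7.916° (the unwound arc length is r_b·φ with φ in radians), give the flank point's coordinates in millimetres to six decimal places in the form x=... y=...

x=57.478583 y=0.049957

pitch radius r_p = m·N/2 = 1.913·65/2 = 62.172500
base radius r_b = r_p·cos α = 62.172500·cos 23.680° = 56.937752
roll angle φ = 7.916° = 0.13816026 rad
x = r_b·(cos φ + φ·sin φ) = 56.937752·(0.99047104 + 0.13816026·0.13772114) = 57.478583
y = r_b·(sin φ − φ·cos φ) = 56.937752·(0.13772114 − 0.13816026·0.99047104) = 0.049957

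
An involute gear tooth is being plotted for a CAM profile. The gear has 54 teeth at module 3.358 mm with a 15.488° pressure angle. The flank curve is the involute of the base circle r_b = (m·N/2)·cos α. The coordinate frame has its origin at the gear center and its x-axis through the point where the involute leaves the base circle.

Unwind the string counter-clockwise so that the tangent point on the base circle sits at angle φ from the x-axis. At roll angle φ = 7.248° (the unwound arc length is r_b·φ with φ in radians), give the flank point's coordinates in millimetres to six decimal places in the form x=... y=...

pitch radius r_p = m·N/2 = 3.358·54/2 = 90.666000
base radius r_b = r_p·cos α = 90.666000·cos 15.488° = 87.373591
roll angle φ = 7.248° = 0.12650146 rad
x = r_b·(cos φ + φ·sin φ) = 87.373591·(0.99200935 + 0.12650146·0.12616434) = 88.069900
y = r_b·(sin φ − φ·cos φ) = 87.373591·(0.12616434 − 0.12650146·0.99200935) = 0.058864

x=88.069900 y=0.058864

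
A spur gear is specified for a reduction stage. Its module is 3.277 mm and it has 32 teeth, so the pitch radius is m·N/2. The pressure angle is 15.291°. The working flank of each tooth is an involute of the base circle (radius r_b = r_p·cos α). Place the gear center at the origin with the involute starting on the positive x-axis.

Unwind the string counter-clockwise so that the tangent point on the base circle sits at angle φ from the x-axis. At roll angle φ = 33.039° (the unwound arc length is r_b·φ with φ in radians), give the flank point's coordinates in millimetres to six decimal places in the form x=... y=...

pitch radius r_p = m·N/2 = 3.277·32/2 = 52.432000
base radius r_b = r_p·cos α = 52.432000·cos 15.291° = 50.575847
roll angle φ = 33.039° = 0.57663933 rad
x = r_b·(cos φ + φ·sin φ) = 50.575847·(0.83829965 + 0.57663933·0.54520977) = 58.298225
y = r_b·(sin φ − φ·cos φ) = 50.575847·(0.54520977 − 0.57663933·0.83829965) = 3.126256

x=58.298225 y=3.126256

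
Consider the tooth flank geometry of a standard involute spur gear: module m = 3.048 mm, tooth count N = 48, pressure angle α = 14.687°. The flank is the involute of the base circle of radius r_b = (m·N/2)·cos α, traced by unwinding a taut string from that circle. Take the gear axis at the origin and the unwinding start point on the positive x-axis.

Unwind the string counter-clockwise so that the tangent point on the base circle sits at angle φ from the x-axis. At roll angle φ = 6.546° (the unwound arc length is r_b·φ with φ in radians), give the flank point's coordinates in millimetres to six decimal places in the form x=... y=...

pitch radius r_p = m·N/2 = 3.048·48/2 = 73.152000
base radius r_b = r_p·cos α = 73.152000·cos 14.687° = 70.761781
roll angle φ = 6.546° = 0.11424925 rad
x = r_b·(cos φ + φ·sin φ) = 70.761781·(0.99348065 + 0.11424925·0.11400087) = 71.222098
y = r_b·(sin φ − φ·cos φ) = 70.761781·(0.11400087 − 0.11424925·0.99348065) = 0.035129

x=71.222098 y=0.035129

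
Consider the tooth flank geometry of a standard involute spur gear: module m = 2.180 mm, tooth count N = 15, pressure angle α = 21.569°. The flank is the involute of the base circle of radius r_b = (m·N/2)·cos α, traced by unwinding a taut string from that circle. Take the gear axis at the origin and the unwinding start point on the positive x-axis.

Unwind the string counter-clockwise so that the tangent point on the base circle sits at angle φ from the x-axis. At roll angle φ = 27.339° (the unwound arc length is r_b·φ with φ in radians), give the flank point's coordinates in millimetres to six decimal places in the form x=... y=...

x=16.838745 y=0.538180

pitch radius r_p = m·N/2 = 2.180·15/2 = 16.350000
base radius r_b = r_p·cos α = 16.350000·cos 21.569° = 15.205100
roll angle φ = 27.339° = 0.47715556 rad
x = r_b·(cos φ + φ·sin φ) = 15.205100·(0.88830483 + 0.47715556·0.45925431) = 16.838745
y = r_b·(sin φ − φ·cos φ) = 15.205100·(0.45925431 − 0.47715556·0.88830483) = 0.538180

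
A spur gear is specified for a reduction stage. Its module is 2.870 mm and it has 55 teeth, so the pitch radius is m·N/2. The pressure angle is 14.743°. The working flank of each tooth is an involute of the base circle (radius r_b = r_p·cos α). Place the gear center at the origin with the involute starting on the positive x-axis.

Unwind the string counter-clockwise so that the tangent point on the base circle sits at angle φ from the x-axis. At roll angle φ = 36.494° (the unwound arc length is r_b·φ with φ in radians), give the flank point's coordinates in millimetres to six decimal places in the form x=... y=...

pitch radius r_p = m·N/2 = 2.870·55/2 = 78.925000
base radius r_b = r_p·cos α = 78.925000·cos 14.743° = 76.326555
roll angle φ = 36.494° = 0.63694046 rad
x = r_b·(cos φ + φ·sin φ) = 76.326555·(0.80391915 + 0.63694046·0.59473860) = 90.273876
y = r_b·(sin φ − φ·cos φ) = 76.326555·(0.59473860 − 0.63694046·0.80391915) = 6.311441

x=90.273876 y=6.311441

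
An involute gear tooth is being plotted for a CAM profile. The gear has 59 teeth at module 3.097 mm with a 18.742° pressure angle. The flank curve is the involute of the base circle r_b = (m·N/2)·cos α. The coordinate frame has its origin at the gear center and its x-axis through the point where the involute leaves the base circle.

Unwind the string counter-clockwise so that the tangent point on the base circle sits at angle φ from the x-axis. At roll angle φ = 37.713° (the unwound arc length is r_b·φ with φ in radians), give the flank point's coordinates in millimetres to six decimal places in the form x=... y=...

x=103.277124 y=7.873215

pitch radius r_p = m·N/2 = 3.097·59/2 = 91.361500
base radius r_b = r_p·cos α = 91.361500·cos 18.742° = 86.517057
roll angle φ = 37.713° = 0.65821602 rad
x = r_b·(cos φ + φ·sin φ) = 86.517057·(0.79108476 + 0.65821602·0.61170655) = 103.277124
y = r_b·(sin φ − φ·cos φ) = 86.517057·(0.61170655 − 0.65821602·0.79108476) = 7.873215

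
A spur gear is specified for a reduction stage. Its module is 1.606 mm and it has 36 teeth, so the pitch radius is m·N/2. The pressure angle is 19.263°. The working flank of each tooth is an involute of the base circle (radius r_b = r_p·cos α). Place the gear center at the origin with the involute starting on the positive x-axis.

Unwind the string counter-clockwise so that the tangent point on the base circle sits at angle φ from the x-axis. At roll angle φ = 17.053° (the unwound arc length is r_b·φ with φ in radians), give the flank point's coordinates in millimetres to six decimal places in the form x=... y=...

pitch radius r_p = m·N/2 = 1.606·36/2 = 28.908000
base radius r_b = r_p·cos α = 28.908000·cos 19.263° = 27.289562
roll angle φ = 17.053° = 0.29763100 rad
x = r_b·(cos φ + φ·sin φ) = 27.289562·(0.95603390 + 0.29763100·0.29325618) = 28.471638
y = r_b·(sin φ − φ·cos φ) = 27.289562·(0.29325618 − 0.29763100·0.95603390) = 0.237716

x=28.471638 y=0.237716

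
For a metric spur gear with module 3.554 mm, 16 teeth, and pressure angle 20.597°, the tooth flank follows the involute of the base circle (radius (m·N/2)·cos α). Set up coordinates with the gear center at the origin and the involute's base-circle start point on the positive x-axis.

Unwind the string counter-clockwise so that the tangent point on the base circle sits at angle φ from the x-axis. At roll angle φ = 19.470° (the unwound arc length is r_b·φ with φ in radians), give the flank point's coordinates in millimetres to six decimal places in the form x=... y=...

x=28.107145 y=0.344116

pitch radius r_p = m·N/2 = 3.554·16/2 = 28.432000
base radius r_b = r_p·cos α = 28.432000·cos 20.597° = 26.614568
roll angle φ = 19.470° = 0.33981561 rad
x = r_b·(cos φ + φ·sin φ) = 26.614568·(0.94281614 + 0.33981561·0.33331325) = 28.107145
y = r_b·(sin φ − φ·cos φ) = 26.614568·(0.33331325 − 0.33981561·0.94281614) = 0.344116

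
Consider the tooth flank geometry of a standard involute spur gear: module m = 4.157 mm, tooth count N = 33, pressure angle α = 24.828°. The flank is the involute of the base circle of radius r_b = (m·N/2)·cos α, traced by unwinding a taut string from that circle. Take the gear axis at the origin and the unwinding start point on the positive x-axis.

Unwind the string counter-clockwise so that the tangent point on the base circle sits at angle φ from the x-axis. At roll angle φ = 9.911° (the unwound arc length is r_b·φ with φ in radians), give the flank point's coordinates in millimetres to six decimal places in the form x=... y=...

x=63.175221 y=0.107080

pitch radius r_p = m·N/2 = 4.157·33/2 = 68.590500
base radius r_b = r_p·cos α = 68.590500·cos 24.828° = 62.250844
roll angle φ = 9.911° = 0.17297958 rad
x = r_b·(cos φ + φ·sin φ) = 62.250844·(0.98507630 + 0.17297958·0.17211822) = 63.175221
y = r_b·(sin φ − φ·cos φ) = 62.250844·(0.17211822 − 0.17297958·0.98507630) = 0.107080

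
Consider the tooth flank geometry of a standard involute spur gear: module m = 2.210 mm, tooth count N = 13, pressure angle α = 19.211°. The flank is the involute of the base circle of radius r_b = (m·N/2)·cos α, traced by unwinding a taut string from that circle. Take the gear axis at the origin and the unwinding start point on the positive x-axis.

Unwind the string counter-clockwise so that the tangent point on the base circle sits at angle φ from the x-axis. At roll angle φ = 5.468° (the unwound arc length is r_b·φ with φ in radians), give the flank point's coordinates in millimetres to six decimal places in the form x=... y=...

pitch radius r_p = m·N/2 = 2.210·13/2 = 14.365000
base radius r_b = r_p·cos α = 14.365000·cos 19.211° = 13.565059
roll angle φ = 5.468° = 0.09543460 rad
x = r_b·(cos φ + φ·sin φ) = 13.565059·(0.99544957 + 0.09543460·0.09528980) = 13.626692
y = r_b·(sin φ − φ·cos φ) = 13.565059·(0.09528980 − 0.09543460·0.99544957) = 0.003927

x=13.626692 y=0.003927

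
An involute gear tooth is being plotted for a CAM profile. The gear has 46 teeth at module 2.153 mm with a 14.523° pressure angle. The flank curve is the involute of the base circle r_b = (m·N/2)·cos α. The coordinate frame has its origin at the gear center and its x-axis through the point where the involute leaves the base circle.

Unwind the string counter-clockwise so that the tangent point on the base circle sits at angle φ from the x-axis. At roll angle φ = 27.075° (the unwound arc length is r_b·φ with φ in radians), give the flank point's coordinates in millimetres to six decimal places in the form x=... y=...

x=52.993792 y=1.648753

pitch radius r_p = m·N/2 = 2.153·46/2 = 49.519000
base radius r_b = r_p·cos α = 49.519000·cos 14.523° = 47.936722
roll angle φ = 27.075° = 0.47254789 rad
x = r_b·(cos φ + φ·sin φ) = 47.936722·(0.89041149 + 0.47254789·0.45515644) = 52.993792
y = r_b·(sin φ − φ·cos φ) = 47.936722·(0.45515644 − 0.47254789·0.89041149) = 1.648753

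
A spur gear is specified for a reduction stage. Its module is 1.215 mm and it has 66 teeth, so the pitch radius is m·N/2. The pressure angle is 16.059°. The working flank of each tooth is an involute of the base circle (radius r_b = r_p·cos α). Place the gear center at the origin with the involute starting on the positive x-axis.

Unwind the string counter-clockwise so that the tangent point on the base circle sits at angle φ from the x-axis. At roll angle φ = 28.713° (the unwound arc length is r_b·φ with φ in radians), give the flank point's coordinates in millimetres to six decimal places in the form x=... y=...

x=43.069050 y=1.576172

pitch radius r_p = m·N/2 = 1.215·66/2 = 40.095000
base radius r_b = r_p·cos α = 40.095000·cos 16.059° = 38.530387
roll angle φ = 28.713° = 0.50113639 rad
x = r_b·(cos φ + φ·sin φ) = 38.530387·(0.87703718 + 0.50113639·0.48042250) = 43.069050
y = r_b·(sin φ − φ·cos φ) = 38.530387·(0.48042250 − 0.50113639·0.87703718) = 1.576172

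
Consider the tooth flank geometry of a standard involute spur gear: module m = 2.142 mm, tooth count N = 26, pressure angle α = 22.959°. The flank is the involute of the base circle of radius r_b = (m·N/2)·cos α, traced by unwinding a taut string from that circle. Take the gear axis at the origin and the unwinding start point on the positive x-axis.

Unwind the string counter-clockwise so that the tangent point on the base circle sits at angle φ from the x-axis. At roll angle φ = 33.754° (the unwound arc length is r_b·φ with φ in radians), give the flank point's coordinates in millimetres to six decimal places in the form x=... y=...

x=29.710832 y=1.687560

pitch radius r_p = m·N/2 = 2.142·26/2 = 27.846000
base radius r_b = r_p·cos α = 27.846000·cos 22.959° = 25.640157
roll angle φ = 33.754° = 0.58911844 rad
x = r_b·(cos φ + φ·sin φ) = 25.640157·(0.83143082 + 0.58911844·0.55562828) = 29.710832
y = r_b·(sin φ − φ·cos φ) = 25.640157·(0.55562828 − 0.58911844·0.83143082) = 1.687560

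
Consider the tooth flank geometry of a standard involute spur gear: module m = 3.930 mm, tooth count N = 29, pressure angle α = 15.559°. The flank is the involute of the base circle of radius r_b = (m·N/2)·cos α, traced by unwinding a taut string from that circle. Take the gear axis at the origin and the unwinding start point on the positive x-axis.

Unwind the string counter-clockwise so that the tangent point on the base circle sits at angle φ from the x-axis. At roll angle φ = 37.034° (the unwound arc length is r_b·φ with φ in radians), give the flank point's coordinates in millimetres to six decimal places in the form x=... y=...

x=65.194132 y=4.738115

pitch radius r_p = m·N/2 = 3.930·29/2 = 56.985000
base radius r_b = r_p·cos α = 56.985000·cos 15.559° = 54.896771
roll angle φ = 37.034° = 0.64636524 rad
x = r_b·(cos φ + φ·sin φ) = 54.896771·(0.79827825 + 0.64636524·0.60228884) = 65.194132
y = r_b·(sin φ − φ·cos φ) = 54.896771·(0.60228884 − 0.64636524·0.79827825) = 4.738115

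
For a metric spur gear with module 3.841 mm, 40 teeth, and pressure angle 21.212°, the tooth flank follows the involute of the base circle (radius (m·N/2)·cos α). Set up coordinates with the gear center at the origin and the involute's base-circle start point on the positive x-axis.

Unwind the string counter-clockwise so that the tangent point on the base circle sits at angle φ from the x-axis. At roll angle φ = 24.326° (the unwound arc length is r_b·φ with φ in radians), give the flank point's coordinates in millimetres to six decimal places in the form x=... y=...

pitch radius r_p = m·N/2 = 3.841·40/2 = 76.820000
base radius r_b = r_p·cos α = 76.820000·cos 21.212° = 71.615295
roll angle φ = 24.326° = 0.42456879 rad
x = r_b·(cos φ + φ·sin φ) = 71.615295·(0.91121644 + 0.42456879·0.41192790) = 77.781957
y = r_b·(sin φ − φ·cos φ) = 71.615295·(0.41192790 − 0.42456879·0.91121644) = 1.794238

x=77.781957 y=1.794238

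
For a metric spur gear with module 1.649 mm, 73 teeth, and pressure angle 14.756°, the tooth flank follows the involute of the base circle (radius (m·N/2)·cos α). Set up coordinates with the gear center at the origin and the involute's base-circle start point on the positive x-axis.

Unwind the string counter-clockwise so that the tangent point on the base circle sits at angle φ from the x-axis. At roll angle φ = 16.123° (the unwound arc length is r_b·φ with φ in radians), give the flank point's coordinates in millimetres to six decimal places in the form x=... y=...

x=60.462458 y=0.428898

pitch radius r_p = m·N/2 = 1.649·73/2 = 60.188500
base radius r_b = r_p·cos α = 60.188500·cos 14.756° = 58.203439
roll angle φ = 16.123° = 0.28139944 rad
x = r_b·(cos φ + φ·sin φ) = 58.203439·(0.96066776 + 0.28139944·0.27770031) = 60.462458
y = r_b·(sin φ − φ·cos φ) = 58.203439·(0.27770031 − 0.28139944·0.96066776) = 0.428898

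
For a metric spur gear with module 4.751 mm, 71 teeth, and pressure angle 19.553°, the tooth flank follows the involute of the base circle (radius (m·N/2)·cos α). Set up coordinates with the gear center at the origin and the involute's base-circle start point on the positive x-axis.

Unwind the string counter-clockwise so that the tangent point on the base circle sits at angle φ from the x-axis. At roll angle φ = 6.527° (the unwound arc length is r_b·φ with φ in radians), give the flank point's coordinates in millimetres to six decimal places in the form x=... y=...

x=159.962158 y=0.078218

pitch radius r_p = m·N/2 = 4.751·71/2 = 168.660500
base radius r_b = r_p·cos α = 168.660500·cos 19.553° = 158.934238
roll angle φ = 6.527° = 0.11391764 rad
x = r_b·(cos φ + φ·sin φ) = 158.934238·(0.99351840 + 0.11391764·0.11367141) = 159.962158
y = r_b·(sin φ − φ·cos φ) = 158.934238·(0.11367141 − 0.11391764·0.99351840) = 0.078218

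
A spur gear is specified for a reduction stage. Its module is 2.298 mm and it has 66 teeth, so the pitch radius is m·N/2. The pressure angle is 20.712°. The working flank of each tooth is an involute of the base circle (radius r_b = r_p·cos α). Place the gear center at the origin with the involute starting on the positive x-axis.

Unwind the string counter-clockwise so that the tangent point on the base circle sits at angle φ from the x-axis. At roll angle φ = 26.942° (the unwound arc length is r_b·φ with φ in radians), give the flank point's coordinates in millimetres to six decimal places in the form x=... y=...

pitch radius r_p = m·N/2 = 2.298·66/2 = 75.834000
base radius r_b = r_p·cos α = 75.834000·cos 20.712° = 70.932847
roll angle φ = 26.942° = 0.47022661 rad
x = r_b·(cos φ + φ·sin φ) = 70.932847·(0.89146564 + 0.47022661·0.45308831) = 78.346735
y = r_b·(sin φ − φ·cos φ) = 70.932847·(0.45308831 − 0.47022661·0.89146564) = 2.404442

x=78.346735 y=2.404442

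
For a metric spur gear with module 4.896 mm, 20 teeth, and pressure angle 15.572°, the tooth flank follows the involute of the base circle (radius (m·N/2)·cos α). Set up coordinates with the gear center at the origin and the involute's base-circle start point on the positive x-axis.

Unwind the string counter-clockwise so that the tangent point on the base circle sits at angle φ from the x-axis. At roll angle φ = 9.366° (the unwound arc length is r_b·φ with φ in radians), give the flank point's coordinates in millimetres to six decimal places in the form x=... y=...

x=47.788799 y=0.068488

pitch radius r_p = m·N/2 = 4.896·20/2 = 48.960000
base radius r_b = r_p·cos α = 48.960000·cos 15.572° = 47.162868
roll angle φ = 9.366° = 0.16346754 rad
x = r_b·(cos φ + φ·sin φ) = 47.162868·(0.98666891 + 0.16346754·0.16274049) = 47.788799
y = r_b·(sin φ − φ·cos φ) = 47.162868·(0.16274049 − 0.16346754·0.98666891) = 0.068488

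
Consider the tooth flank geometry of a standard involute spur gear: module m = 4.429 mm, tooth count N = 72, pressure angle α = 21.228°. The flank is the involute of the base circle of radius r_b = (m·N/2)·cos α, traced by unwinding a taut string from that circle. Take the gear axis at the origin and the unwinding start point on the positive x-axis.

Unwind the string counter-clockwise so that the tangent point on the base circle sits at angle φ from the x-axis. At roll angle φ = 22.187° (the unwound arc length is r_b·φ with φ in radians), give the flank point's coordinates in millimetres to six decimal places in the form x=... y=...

pitch radius r_p = m·N/2 = 4.429·72/2 = 159.444000
base radius r_b = r_p·cos α = 159.444000·cos 21.228° = 148.625241
roll angle φ = 22.187° = 0.38723620 rad
x = r_b·(cos φ + φ·sin φ) = 148.625241·(0.92595629 + 0.38723620·0.37763070) = 159.354285
y = r_b·(sin φ − φ·cos φ) = 148.625241·(0.37763070 − 0.38723620·0.92595629) = 2.833824

x=159.354285 y=2.833824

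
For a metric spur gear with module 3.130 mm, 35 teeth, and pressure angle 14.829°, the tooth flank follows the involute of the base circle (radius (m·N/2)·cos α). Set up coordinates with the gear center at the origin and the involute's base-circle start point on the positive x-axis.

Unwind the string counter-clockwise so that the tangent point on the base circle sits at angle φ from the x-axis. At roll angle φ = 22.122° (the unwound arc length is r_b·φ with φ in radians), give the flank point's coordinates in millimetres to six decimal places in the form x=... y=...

pitch radius r_p = m·N/2 = 3.130·35/2 = 54.775000
base radius r_b = r_p·cos α = 54.775000·cos 14.829° = 52.950662
roll angle φ = 22.122° = 0.38610174 rad
x = r_b·(cos φ + φ·sin φ) = 52.950662·(0.92638410 + 0.38610174·0.37658000) = 56.751582
y = r_b·(sin φ − φ·cos φ) = 52.950662·(0.37658000 − 0.38610174·0.92638410) = 1.000846

x=56.751582 y=1.000846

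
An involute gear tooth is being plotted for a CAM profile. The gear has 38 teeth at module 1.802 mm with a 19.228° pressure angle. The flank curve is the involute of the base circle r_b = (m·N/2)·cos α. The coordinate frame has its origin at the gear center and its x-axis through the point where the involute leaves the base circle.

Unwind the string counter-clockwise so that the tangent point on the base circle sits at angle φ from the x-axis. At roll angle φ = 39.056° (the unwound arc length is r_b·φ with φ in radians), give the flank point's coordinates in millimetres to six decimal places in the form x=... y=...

pitch radius r_p = m·N/2 = 1.802·38/2 = 34.238000
base radius r_b = r_p·cos α = 34.238000·cos 19.228° = 32.328052
roll angle φ = 39.056° = 0.68165579 rad
x = r_b·(cos φ + φ·sin φ) = 32.328052·(0.77653050 + 0.68165579·0.63007966) = 38.988534
y = r_b·(sin φ − φ·cos φ) = 32.328052·(0.63007966 − 0.68165579·0.77653050) = 3.257153

x=38.988534 y=3.257153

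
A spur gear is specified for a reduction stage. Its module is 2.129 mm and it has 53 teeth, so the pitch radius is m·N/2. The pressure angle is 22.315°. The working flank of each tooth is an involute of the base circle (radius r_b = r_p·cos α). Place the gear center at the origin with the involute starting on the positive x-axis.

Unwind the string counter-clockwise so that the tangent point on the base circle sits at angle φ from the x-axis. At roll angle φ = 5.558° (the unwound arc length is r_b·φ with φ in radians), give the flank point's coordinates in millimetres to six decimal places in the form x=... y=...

x=52.438332 y=0.015866

pitch radius r_p = m·N/2 = 2.129·53/2 = 56.418500
base radius r_b = r_p·cos α = 56.418500·cos 22.315° = 52.193338
roll angle φ = 5.558° = 0.09700540 rad
x = r_b·(cos φ + φ·sin φ) = 52.193338·(0.99529866 + 0.09700540·0.09685333) = 52.438332
y = r_b·(sin φ − φ·cos φ) = 52.193338·(0.09685333 − 0.09700540·0.99529866) = 0.015866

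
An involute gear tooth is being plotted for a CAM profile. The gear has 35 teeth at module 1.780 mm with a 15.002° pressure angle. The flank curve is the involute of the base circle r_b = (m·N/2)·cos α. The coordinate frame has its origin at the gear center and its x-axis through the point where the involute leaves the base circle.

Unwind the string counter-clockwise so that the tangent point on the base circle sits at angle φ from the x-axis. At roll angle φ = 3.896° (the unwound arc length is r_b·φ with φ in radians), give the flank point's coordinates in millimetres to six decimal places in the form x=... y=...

x=30.157788 y=0.003152

pitch radius r_p = m·N/2 = 1.780·35/2 = 31.150000
base radius r_b = r_p·cos α = 31.150000·cos 15.002° = 30.088308
roll angle φ = 3.896° = 0.06799803 rad
x = r_b·(cos φ + φ·sin φ) = 30.088308·(0.99768902 + 0.06799803·0.06794564) = 30.157788
y = r_b·(sin φ − φ·cos φ) = 30.088308·(0.06794564 − 0.06799803·0.99768902) = 0.003152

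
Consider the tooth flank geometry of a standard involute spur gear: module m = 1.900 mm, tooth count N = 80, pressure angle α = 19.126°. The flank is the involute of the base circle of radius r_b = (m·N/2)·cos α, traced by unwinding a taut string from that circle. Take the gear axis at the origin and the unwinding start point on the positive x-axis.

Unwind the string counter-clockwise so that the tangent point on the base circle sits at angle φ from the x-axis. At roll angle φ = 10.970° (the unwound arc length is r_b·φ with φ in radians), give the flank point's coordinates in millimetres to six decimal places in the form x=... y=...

x=73.108896 y=0.167375

pitch radius r_p = m·N/2 = 1.900·80/2 = 76.000000
base radius r_b = r_p·cos α = 76.000000·cos 19.126° = 71.804825
roll angle φ = 10.970° = 0.19146262 rad
x = r_b·(cos φ + φ·sin φ) = 71.804825·(0.98172696 + 0.19146262·0.19029499) = 73.108896
y = r_b·(sin φ − φ·cos φ) = 71.804825·(0.19029499 − 0.19146262·0.98172696) = 0.167375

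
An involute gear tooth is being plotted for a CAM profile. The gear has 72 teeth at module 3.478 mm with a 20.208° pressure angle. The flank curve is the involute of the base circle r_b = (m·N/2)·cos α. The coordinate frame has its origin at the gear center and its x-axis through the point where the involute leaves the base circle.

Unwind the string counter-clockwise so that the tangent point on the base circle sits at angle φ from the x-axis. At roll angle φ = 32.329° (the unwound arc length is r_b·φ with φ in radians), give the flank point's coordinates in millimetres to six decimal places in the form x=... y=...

pitch radius r_p = m·N/2 = 3.478·72/2 = 125.208000
base radius r_b = r_p·cos α = 125.208000·cos 20.208° = 117.500797
roll angle φ = 32.329° = 0.56424749 rad
x = r_b·(cos φ + φ·sin φ) = 117.500797·(0.84499126 + 0.56424749·0.53478011) = 134.742816
y = r_b·(sin φ − φ·cos φ) = 117.500797·(0.53478011 − 0.56424749·0.84499126) = 6.814565

x=134.742816 y=6.814565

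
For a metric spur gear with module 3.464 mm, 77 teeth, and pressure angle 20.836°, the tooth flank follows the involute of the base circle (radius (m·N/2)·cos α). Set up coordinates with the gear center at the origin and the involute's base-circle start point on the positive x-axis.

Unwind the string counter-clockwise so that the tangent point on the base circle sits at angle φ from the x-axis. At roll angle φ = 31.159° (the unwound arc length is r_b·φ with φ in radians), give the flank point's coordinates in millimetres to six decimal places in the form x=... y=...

pitch radius r_p = m·N/2 = 3.464·77/2 = 133.364000
base radius r_b = r_p·cos α = 133.364000·cos 20.836° = 124.642311
roll angle φ = 31.159° = 0.54382714 rad
x = r_b·(cos φ + φ·sin φ) = 124.642311·(0.85573473 + 0.54382714·0.51741479) = 141.733132
y = r_b·(sin φ − φ·cos φ) = 124.642311·(0.51741479 − 0.54382714·0.85573473) = 6.486762

x=141.733132 y=6.486762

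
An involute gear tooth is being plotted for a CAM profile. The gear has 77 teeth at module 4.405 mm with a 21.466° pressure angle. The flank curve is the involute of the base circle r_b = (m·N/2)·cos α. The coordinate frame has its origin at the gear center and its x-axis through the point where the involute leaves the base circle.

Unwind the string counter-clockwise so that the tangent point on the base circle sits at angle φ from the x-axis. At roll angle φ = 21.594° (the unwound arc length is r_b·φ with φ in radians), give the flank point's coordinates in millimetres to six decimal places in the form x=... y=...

pitch radius r_p = m·N/2 = 4.405·77/2 = 169.592500
base radius r_b = r_p·cos α = 169.592500·cos 21.466° = 157.828698
roll angle φ = 21.594° = 0.37688640 rad
x = r_b·(cos φ + φ·sin φ) = 157.828698·(0.92981503 + 0.37688640·0.36802718) = 168.643037
y = r_b·(sin φ − φ·cos φ) = 157.828698·(0.36802718 − 0.37688640·0.92981503) = 2.776609

x=168.643037 y=2.776609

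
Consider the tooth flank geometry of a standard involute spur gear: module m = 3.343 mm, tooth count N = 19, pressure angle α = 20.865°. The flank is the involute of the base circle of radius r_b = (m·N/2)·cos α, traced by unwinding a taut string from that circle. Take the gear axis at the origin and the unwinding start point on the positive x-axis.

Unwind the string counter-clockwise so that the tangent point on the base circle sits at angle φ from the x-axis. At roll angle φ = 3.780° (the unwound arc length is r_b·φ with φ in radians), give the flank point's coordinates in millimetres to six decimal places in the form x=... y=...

pitch radius r_p = m·N/2 = 3.343·19/2 = 31.758500
base radius r_b = r_p·cos α = 31.758500·cos 20.865° = 29.675848
roll angle φ = 3.780° = 0.06597345 rad
x = r_b·(cos φ + φ·sin φ) = 29.675848·(0.99782454 + 0.06597345·0.06592560) = 29.740360
y = r_b·(sin φ − φ·cos φ) = 29.675848·(0.06592560 − 0.06597345·0.99782454) = 0.002839

x=29.740360 y=0.002839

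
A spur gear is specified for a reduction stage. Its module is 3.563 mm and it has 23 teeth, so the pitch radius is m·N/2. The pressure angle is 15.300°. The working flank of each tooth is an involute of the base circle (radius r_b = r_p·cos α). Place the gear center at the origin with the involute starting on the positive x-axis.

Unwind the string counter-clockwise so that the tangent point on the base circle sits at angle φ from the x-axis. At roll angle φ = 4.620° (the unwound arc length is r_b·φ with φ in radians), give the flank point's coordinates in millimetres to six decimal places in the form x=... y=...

x=39.650534 y=0.006902

pitch radius r_p = m·N/2 = 3.563·23/2 = 40.974500
base radius r_b = r_p·cos α = 40.974500·cos 15.300° = 39.522258
roll angle φ = 4.620° = 0.08063421 rad
x = r_b·(cos φ + φ·sin φ) = 39.522258·(0.99675082 + 0.08063421·0.08054686) = 39.650534
y = r_b·(sin φ − φ·cos φ) = 39.522258·(0.08054686 − 0.08063421·0.99675082) = 0.006902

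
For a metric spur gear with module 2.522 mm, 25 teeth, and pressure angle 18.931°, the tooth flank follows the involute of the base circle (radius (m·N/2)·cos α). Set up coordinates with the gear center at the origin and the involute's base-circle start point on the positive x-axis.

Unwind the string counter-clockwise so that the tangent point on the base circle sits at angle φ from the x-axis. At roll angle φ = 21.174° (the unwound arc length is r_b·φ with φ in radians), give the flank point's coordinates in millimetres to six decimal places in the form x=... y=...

pitch radius r_p = m·N/2 = 2.522·25/2 = 31.525000
base radius r_b = r_p·cos α = 31.525000·cos 18.931° = 29.819812
roll angle φ = 21.174° = 0.36955602 rad
x = r_b·(cos φ + φ·sin φ) = 29.819812·(0.93248781 + 0.36955602·0.36120146) = 31.787084
y = r_b·(sin φ − φ·cos φ) = 29.819812·(0.36120146 − 0.36955602·0.93248781) = 0.494859

x=31.787084 y=0.494859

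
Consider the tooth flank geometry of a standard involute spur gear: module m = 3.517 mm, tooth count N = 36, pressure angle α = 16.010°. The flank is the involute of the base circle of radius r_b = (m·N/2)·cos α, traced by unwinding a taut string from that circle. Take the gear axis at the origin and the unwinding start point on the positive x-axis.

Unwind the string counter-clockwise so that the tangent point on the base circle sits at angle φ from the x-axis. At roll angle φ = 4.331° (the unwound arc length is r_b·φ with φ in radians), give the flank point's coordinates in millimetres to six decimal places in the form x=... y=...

pitch radius r_p = m·N/2 = 3.517·36/2 = 63.306000
base radius r_b = r_p·cos α = 63.306000·cos 16.010° = 60.850586
roll angle φ = 4.331° = 0.07559021 rad
x = r_b·(cos φ + φ·sin φ) = 60.850586·(0.99714442 + 0.07559021·0.07551824) = 61.024185
y = r_b·(sin φ − φ·cos φ) = 60.850586·(0.07551824 − 0.07559021·0.99714442) = 0.008756

x=61.024185 y=0.008756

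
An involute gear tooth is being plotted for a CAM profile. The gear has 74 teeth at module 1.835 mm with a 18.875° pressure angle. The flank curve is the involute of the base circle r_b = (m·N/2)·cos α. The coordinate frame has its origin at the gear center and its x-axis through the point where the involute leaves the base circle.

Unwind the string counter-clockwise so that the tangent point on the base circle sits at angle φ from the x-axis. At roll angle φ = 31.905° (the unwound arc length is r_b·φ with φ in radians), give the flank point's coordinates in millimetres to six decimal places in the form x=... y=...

x=73.445492 y=3.584209

pitch radius r_p = m·N/2 = 1.835·74/2 = 67.895000
base radius r_b = r_p·cos α = 67.895000·cos 18.875° = 64.244055
roll angle φ = 31.905° = 0.55684730 rad
x = r_b·(cos φ + φ·sin φ) = 64.244055·(0.84892557 + 0.55684730·0.52851242) = 73.445492
y = r_b·(sin φ − φ·cos φ) = 64.244055·(0.52851242 − 0.55684730·0.84892557) = 3.584209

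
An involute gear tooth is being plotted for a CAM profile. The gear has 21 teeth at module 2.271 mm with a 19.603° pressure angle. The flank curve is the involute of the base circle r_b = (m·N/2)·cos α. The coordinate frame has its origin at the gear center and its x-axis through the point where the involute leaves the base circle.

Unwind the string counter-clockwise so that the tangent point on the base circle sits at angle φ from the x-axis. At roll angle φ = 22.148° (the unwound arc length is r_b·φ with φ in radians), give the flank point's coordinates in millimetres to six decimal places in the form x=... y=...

x=24.079535 y=0.426076

pitch radius r_p = m·N/2 = 2.271·21/2 = 23.845500
base radius r_b = r_p·cos α = 23.845500·cos 19.603° = 22.463412
roll angle φ = 22.148° = 0.38655552 rad
x = r_b·(cos φ + φ·sin φ) = 22.463412·(0.92621312 + 0.38655552·0.37700034) = 24.079535
y = r_b·(sin φ − φ·cos φ) = 22.463412·(0.37700034 − 0.38655552·0.92621312) = 0.426076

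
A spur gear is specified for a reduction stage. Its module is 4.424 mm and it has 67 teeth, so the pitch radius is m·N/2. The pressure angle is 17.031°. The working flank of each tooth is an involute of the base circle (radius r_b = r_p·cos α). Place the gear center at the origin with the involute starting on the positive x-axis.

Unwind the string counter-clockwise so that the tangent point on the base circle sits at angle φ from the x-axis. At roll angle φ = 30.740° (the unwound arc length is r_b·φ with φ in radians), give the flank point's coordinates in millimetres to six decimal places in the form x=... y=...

x=160.655063 y=7.086860

pitch radius r_p = m·N/2 = 4.424·67/2 = 148.204000
base radius r_b = r_p·cos α = 148.204000·cos 17.031° = 141.704725
roll angle φ = 30.740° = 0.53651421 rad
x = r_b·(cos φ + φ·sin φ) = 141.704725·(0.85949564 + 0.53651421·0.51114308) = 160.655063
y = r_b·(sin φ − φ·cos φ) = 141.704725·(0.51114308 − 0.53651421·0.85949564) = 7.086860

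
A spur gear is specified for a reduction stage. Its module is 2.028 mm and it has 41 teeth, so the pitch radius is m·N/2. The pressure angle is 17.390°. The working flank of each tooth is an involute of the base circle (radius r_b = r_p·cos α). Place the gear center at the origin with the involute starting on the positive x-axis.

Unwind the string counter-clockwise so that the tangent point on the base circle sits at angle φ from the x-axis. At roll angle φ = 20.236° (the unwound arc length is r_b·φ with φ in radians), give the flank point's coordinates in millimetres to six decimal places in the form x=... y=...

pitch radius r_p = m·N/2 = 2.028·41/2 = 41.574000
base radius r_b = r_p·cos α = 41.574000·cos 17.390° = 39.673757
roll angle φ = 20.236° = 0.35318483 rad
x = r_b·(cos φ + φ·sin φ) = 39.673757·(0.93827588 + 0.35318483·0.34588780) = 42.071567
y = r_b·(sin φ − φ·cos φ) = 39.673757·(0.34588780 − 0.35318483·0.93827588) = 0.575388

x=42.071567 y=0.575388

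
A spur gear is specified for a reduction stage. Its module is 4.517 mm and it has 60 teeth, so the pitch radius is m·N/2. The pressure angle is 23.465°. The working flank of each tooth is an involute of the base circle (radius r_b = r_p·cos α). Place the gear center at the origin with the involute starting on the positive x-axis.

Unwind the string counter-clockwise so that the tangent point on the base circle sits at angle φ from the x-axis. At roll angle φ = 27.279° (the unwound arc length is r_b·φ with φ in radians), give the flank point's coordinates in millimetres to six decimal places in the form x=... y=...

x=137.603939 y=4.371233

pitch radius r_p = m·N/2 = 4.517·60/2 = 135.510000
base radius r_b = r_p·cos α = 135.510000·cos 23.465° = 124.303795
roll angle φ = 27.279° = 0.47610837 rad
x = r_b·(cos φ + φ·sin φ) = 124.303795·(0.88878528 + 0.47610837·0.45832383) = 137.603939
y = r_b·(sin φ − φ·cos φ) = 124.303795·(0.45832383 − 0.47610837·0.88878528) = 4.371233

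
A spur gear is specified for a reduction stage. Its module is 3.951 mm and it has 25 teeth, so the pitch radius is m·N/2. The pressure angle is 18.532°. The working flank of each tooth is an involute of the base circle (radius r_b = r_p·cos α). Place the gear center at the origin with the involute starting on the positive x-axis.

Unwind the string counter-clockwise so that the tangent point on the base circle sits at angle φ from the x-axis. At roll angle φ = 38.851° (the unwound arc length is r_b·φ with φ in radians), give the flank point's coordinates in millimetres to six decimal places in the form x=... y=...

pitch radius r_p = m·N/2 = 3.951·25/2 = 49.387500
base radius r_b = r_p·cos α = 49.387500·cos 18.532° = 46.826575
roll angle φ = 38.851° = 0.67807787 rad
x = r_b·(cos φ + φ·sin φ) = 46.826575·(0.77877990 + 0.67807787·0.62729727) = 56.385579
y = r_b·(sin φ − φ·cos φ) = 46.826575·(0.62729727 − 0.67807787·0.77877990) = 4.646313

x=56.385579 y=4.646313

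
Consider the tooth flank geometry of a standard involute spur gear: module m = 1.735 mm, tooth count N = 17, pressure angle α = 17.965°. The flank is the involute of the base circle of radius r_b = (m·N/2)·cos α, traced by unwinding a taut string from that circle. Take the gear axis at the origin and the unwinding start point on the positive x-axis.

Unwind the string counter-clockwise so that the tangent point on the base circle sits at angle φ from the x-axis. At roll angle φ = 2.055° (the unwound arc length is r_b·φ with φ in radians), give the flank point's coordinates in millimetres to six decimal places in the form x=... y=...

pitch radius r_p = m·N/2 = 1.735·17/2 = 14.747500
base radius r_b = r_p·cos α = 14.747500·cos 17.965° = 14.028487
roll angle φ = 2.055° = 0.03586652 rad
x = r_b·(cos φ + φ·sin φ) = 14.028487·(0.99935687 + 0.03586652·0.03585883) = 14.037507
y = r_b·(sin φ − φ·cos φ) = 14.028487·(0.03585883 − 0.03586652·0.99935687) = 0.000216

x=14.037507 y=0.000216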